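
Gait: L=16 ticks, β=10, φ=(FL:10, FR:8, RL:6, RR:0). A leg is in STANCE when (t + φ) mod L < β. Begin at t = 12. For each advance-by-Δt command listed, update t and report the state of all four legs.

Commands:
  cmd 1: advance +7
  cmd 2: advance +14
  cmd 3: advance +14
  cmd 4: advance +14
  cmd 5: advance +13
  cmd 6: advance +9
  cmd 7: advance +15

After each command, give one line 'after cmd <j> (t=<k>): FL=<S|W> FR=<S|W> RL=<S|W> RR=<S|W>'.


after cmd 1 (t=19): FL=W FR=W RL=S RR=S
after cmd 2 (t=33): FL=W FR=S RL=S RR=S
after cmd 3 (t=47): FL=S FR=S RL=S RR=W
after cmd 4 (t=61): FL=S FR=S RL=S RR=W
after cmd 5 (t=74): FL=S FR=S RL=S RR=W
after cmd 6 (t=83): FL=W FR=W RL=S RR=S
after cmd 7 (t=98): FL=W FR=W RL=S RR=S

start t=12: FL=S FR=S RL=S RR=W
cmd 1: advance +7 → t=19, phase=(13,11,9,3) → FL=W FR=W RL=S RR=S
cmd 2: advance +14 → t=33, phase=(11,9,7,1) → FL=W FR=S RL=S RR=S
cmd 3: advance +14 → t=47, phase=(9,7,5,15) → FL=S FR=S RL=S RR=W
cmd 4: advance +14 → t=61, phase=(7,5,3,13) → FL=S FR=S RL=S RR=W
cmd 5: advance +13 → t=74, phase=(4,2,0,10) → FL=S FR=S RL=S RR=W
cmd 6: advance +9 → t=83, phase=(13,11,9,3) → FL=W FR=W RL=S RR=S
cmd 7: advance +15 → t=98, phase=(12,10,8,2) → FL=W FR=W RL=S RR=S


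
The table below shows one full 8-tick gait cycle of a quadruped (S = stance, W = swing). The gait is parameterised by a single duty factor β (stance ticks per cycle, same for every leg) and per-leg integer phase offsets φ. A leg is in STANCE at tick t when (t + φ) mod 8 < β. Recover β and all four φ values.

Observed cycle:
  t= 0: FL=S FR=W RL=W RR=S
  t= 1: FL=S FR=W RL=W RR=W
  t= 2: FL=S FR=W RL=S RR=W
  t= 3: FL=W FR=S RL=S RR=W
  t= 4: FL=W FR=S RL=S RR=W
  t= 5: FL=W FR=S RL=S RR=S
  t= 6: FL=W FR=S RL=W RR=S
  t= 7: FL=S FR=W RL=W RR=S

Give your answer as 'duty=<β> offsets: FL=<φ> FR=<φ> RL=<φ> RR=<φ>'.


duty β = stance ticks per leg = 4
FL: stance ticks = 4; W→S at t=7 → φ=1
FR: stance ticks = 4; W→S at t=3 → φ=5
RL: stance ticks = 4; W→S at t=2 → φ=6
RR: stance ticks = 4; W→S at t=5 → φ=3

duty=4 offsets: FL=1 FR=5 RL=6 RR=3


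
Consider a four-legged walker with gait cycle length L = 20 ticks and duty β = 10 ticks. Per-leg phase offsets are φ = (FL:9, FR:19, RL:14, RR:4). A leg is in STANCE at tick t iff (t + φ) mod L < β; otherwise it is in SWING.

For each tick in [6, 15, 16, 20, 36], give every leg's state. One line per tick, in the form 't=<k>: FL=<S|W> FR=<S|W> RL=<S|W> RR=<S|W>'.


t=6: phase=(15,5,0,10) vs β=10 → FL=W FR=S RL=S RR=W
t=15: phase=(4,14,9,19) vs β=10 → FL=S FR=W RL=S RR=W
t=16: phase=(5,15,10,0) vs β=10 → FL=S FR=W RL=W RR=S
t=20: phase=(9,19,14,4) vs β=10 → FL=S FR=W RL=W RR=S
t=36: phase=(5,15,10,0) vs β=10 → FL=S FR=W RL=W RR=S

t=6: FL=W FR=S RL=S RR=W
t=15: FL=S FR=W RL=S RR=W
t=16: FL=S FR=W RL=W RR=S
t=20: FL=S FR=W RL=W RR=S
t=36: FL=S FR=W RL=W RR=S


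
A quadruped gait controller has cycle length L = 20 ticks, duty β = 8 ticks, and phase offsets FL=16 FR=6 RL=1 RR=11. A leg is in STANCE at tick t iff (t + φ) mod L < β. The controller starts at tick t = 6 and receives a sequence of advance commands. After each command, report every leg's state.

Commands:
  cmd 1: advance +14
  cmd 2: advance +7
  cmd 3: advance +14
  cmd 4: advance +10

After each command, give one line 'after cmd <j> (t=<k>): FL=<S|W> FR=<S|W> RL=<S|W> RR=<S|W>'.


start t=6: FL=S FR=W RL=S RR=W
cmd 1: advance +14 → t=20, phase=(16,6,1,11) → FL=W FR=S RL=S RR=W
cmd 2: advance +7 → t=27, phase=(3,13,8,18) → FL=S FR=W RL=W RR=W
cmd 3: advance +14 → t=41, phase=(17,7,2,12) → FL=W FR=S RL=S RR=W
cmd 4: advance +10 → t=51, phase=(7,17,12,2) → FL=S FR=W RL=W RR=S

after cmd 1 (t=20): FL=W FR=S RL=S RR=W
after cmd 2 (t=27): FL=S FR=W RL=W RR=W
after cmd 3 (t=41): FL=W FR=S RL=S RR=W
after cmd 4 (t=51): FL=S FR=W RL=W RR=S


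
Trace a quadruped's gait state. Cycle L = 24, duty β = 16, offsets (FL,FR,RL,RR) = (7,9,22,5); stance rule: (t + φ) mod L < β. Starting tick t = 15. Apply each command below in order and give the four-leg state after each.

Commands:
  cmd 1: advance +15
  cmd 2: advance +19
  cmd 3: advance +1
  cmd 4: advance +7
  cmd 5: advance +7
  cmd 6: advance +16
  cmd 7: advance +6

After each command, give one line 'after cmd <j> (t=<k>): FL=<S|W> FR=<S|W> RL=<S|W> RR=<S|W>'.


after cmd 1 (t=30): FL=S FR=S RL=S RR=S
after cmd 2 (t=49): FL=S FR=S RL=W RR=S
after cmd 3 (t=50): FL=S FR=S RL=S RR=S
after cmd 4 (t=57): FL=W FR=W RL=S RR=S
after cmd 5 (t=64): FL=W FR=S RL=S RR=W
after cmd 6 (t=80): FL=S FR=W RL=S RR=S
after cmd 7 (t=86): FL=W FR=W RL=S RR=W

start t=15: FL=W FR=S RL=S RR=W
cmd 1: advance +15 → t=30, phase=(13,15,4,11) → FL=S FR=S RL=S RR=S
cmd 2: advance +19 → t=49, phase=(8,10,23,6) → FL=S FR=S RL=W RR=S
cmd 3: advance +1 → t=50, phase=(9,11,0,7) → FL=S FR=S RL=S RR=S
cmd 4: advance +7 → t=57, phase=(16,18,7,14) → FL=W FR=W RL=S RR=S
cmd 5: advance +7 → t=64, phase=(23,1,14,21) → FL=W FR=S RL=S RR=W
cmd 6: advance +16 → t=80, phase=(15,17,6,13) → FL=S FR=W RL=S RR=S
cmd 7: advance +6 → t=86, phase=(21,23,12,19) → FL=W FR=W RL=S RR=W


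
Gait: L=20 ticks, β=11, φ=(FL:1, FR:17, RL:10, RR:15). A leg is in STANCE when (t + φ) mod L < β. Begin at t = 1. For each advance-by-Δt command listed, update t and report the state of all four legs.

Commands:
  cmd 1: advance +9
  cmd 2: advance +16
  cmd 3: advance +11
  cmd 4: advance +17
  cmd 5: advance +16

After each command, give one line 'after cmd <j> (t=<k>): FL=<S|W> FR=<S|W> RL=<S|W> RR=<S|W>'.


start t=1: FL=S FR=W RL=W RR=W
cmd 1: advance +9 → t=10, phase=(11,7,0,5) → FL=W FR=S RL=S RR=S
cmd 2: advance +16 → t=26, phase=(7,3,16,1) → FL=S FR=S RL=W RR=S
cmd 3: advance +11 → t=37, phase=(18,14,7,12) → FL=W FR=W RL=S RR=W
cmd 4: advance +17 → t=54, phase=(15,11,4,9) → FL=W FR=W RL=S RR=S
cmd 5: advance +16 → t=70, phase=(11,7,0,5) → FL=W FR=S RL=S RR=S

after cmd 1 (t=10): FL=W FR=S RL=S RR=S
after cmd 2 (t=26): FL=S FR=S RL=W RR=S
after cmd 3 (t=37): FL=W FR=W RL=S RR=W
after cmd 4 (t=54): FL=W FR=W RL=S RR=S
after cmd 5 (t=70): FL=W FR=S RL=S RR=S


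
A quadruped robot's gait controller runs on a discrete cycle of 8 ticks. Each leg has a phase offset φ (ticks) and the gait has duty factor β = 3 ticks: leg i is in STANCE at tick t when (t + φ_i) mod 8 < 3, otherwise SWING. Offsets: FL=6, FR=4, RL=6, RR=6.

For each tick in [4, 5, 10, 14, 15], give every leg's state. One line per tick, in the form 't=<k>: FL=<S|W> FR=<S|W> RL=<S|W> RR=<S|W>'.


t=4: phase=(2,0,2,2) vs β=3 → FL=S FR=S RL=S RR=S
t=5: phase=(3,1,3,3) vs β=3 → FL=W FR=S RL=W RR=W
t=10: phase=(0,6,0,0) vs β=3 → FL=S FR=W RL=S RR=S
t=14: phase=(4,2,4,4) vs β=3 → FL=W FR=S RL=W RR=W
t=15: phase=(5,3,5,5) vs β=3 → FL=W FR=W RL=W RR=W

t=4: FL=S FR=S RL=S RR=S
t=5: FL=W FR=S RL=W RR=W
t=10: FL=S FR=W RL=S RR=S
t=14: FL=W FR=S RL=W RR=W
t=15: FL=W FR=W RL=W RR=W


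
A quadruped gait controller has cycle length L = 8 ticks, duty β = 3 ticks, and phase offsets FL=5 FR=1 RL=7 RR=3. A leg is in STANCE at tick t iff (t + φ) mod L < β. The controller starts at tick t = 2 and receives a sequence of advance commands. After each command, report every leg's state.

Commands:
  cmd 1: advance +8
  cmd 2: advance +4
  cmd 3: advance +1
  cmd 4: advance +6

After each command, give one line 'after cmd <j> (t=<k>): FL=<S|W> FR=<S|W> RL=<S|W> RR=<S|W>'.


after cmd 1 (t=10): FL=W FR=W RL=S RR=W
after cmd 2 (t=14): FL=W FR=W RL=W RR=S
after cmd 3 (t=15): FL=W FR=S RL=W RR=S
after cmd 4 (t=21): FL=S FR=W RL=W RR=S

start t=2: FL=W FR=W RL=S RR=W
cmd 1: advance +8 → t=10, phase=(7,3,1,5) → FL=W FR=W RL=S RR=W
cmd 2: advance +4 → t=14, phase=(3,7,5,1) → FL=W FR=W RL=W RR=S
cmd 3: advance +1 → t=15, phase=(4,0,6,2) → FL=W FR=S RL=W RR=S
cmd 4: advance +6 → t=21, phase=(2,6,4,0) → FL=S FR=W RL=W RR=S


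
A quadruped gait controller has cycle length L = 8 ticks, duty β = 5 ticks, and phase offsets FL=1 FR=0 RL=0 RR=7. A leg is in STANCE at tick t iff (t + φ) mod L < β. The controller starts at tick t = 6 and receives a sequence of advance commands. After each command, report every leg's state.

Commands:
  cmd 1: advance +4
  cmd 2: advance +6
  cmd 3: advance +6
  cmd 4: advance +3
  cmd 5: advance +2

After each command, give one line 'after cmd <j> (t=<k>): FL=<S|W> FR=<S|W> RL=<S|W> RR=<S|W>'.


after cmd 1 (t=10): FL=S FR=S RL=S RR=S
after cmd 2 (t=16): FL=S FR=S RL=S RR=W
after cmd 3 (t=22): FL=W FR=W RL=W RR=W
after cmd 4 (t=25): FL=S FR=S RL=S RR=S
after cmd 5 (t=27): FL=S FR=S RL=S RR=S

start t=6: FL=W FR=W RL=W RR=W
cmd 1: advance +4 → t=10, phase=(3,2,2,1) → FL=S FR=S RL=S RR=S
cmd 2: advance +6 → t=16, phase=(1,0,0,7) → FL=S FR=S RL=S RR=W
cmd 3: advance +6 → t=22, phase=(7,6,6,5) → FL=W FR=W RL=W RR=W
cmd 4: advance +3 → t=25, phase=(2,1,1,0) → FL=S FR=S RL=S RR=S
cmd 5: advance +2 → t=27, phase=(4,3,3,2) → FL=S FR=S RL=S RR=S


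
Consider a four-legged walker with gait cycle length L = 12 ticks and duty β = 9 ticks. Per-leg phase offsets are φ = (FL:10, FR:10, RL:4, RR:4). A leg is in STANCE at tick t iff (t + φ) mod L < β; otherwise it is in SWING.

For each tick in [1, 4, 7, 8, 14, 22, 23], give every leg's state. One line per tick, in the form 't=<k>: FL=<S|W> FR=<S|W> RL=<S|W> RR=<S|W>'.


t=1: FL=W FR=W RL=S RR=S
t=4: FL=S FR=S RL=S RR=S
t=7: FL=S FR=S RL=W RR=W
t=8: FL=S FR=S RL=S RR=S
t=14: FL=S FR=S RL=S RR=S
t=22: FL=S FR=S RL=S RR=S
t=23: FL=W FR=W RL=S RR=S

t=1: phase=(11,11,5,5) vs β=9 → FL=W FR=W RL=S RR=S
t=4: phase=(2,2,8,8) vs β=9 → FL=S FR=S RL=S RR=S
t=7: phase=(5,5,11,11) vs β=9 → FL=S FR=S RL=W RR=W
t=8: phase=(6,6,0,0) vs β=9 → FL=S FR=S RL=S RR=S
t=14: phase=(0,0,6,6) vs β=9 → FL=S FR=S RL=S RR=S
t=22: phase=(8,8,2,2) vs β=9 → FL=S FR=S RL=S RR=S
t=23: phase=(9,9,3,3) vs β=9 → FL=W FR=W RL=S RR=S


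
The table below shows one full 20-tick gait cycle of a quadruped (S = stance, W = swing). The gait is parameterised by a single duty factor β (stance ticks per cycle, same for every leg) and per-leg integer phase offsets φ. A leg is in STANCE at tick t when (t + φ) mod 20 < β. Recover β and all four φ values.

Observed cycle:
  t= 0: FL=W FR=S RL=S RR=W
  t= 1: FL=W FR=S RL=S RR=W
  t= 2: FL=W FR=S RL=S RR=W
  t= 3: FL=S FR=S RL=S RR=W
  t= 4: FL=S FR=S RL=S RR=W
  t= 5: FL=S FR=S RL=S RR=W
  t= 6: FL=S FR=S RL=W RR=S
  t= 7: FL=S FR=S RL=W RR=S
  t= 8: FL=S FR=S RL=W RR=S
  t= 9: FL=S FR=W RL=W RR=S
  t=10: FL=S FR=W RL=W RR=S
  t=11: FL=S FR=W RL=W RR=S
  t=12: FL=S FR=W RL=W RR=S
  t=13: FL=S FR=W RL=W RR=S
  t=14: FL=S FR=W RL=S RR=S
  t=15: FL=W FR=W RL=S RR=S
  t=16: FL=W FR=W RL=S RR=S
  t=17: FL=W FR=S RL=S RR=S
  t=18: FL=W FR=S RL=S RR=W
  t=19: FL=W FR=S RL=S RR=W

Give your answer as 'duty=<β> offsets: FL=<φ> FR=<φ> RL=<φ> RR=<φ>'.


duty β = stance ticks per leg = 12
FL: stance ticks = 12; W→S at t=3 → φ=17
FR: stance ticks = 12; W→S at t=17 → φ=3
RL: stance ticks = 12; W→S at t=14 → φ=6
RR: stance ticks = 12; W→S at t=6 → φ=14

duty=12 offsets: FL=17 FR=3 RL=6 RR=14


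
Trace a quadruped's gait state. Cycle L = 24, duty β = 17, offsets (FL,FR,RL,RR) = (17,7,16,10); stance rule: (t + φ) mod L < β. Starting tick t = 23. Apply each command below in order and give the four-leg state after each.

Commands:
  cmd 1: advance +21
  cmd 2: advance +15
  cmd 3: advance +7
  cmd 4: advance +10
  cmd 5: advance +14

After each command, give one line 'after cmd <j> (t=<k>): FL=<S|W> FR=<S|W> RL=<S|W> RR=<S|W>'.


start t=23: FL=S FR=S RL=S RR=S
cmd 1: advance +21 → t=44, phase=(13,3,12,6) → FL=S FR=S RL=S RR=S
cmd 2: advance +15 → t=59, phase=(4,18,3,21) → FL=S FR=W RL=S RR=W
cmd 3: advance +7 → t=66, phase=(11,1,10,4) → FL=S FR=S RL=S RR=S
cmd 4: advance +10 → t=76, phase=(21,11,20,14) → FL=W FR=S RL=W RR=S
cmd 5: advance +14 → t=90, phase=(11,1,10,4) → FL=S FR=S RL=S RR=S

after cmd 1 (t=44): FL=S FR=S RL=S RR=S
after cmd 2 (t=59): FL=S FR=W RL=S RR=W
after cmd 3 (t=66): FL=S FR=S RL=S RR=S
after cmd 4 (t=76): FL=W FR=S RL=W RR=S
after cmd 5 (t=90): FL=S FR=S RL=S RR=S


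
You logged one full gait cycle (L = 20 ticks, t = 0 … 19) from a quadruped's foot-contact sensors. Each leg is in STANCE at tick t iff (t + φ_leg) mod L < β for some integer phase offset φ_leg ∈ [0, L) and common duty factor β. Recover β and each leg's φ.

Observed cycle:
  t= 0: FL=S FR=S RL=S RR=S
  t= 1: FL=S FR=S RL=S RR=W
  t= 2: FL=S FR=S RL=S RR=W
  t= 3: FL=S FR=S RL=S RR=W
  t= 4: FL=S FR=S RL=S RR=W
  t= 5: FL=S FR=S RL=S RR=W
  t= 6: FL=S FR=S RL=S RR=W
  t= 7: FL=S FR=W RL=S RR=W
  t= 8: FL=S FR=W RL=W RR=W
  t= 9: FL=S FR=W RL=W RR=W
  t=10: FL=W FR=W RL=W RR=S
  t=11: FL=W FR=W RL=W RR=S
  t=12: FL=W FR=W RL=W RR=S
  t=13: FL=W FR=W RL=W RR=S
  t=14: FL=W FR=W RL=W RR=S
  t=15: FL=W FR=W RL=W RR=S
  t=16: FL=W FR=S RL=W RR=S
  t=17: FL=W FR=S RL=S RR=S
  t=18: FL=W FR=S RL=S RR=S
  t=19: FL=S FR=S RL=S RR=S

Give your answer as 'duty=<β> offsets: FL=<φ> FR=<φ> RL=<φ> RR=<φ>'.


duty=11 offsets: FL=1 FR=4 RL=3 RR=10

duty β = stance ticks per leg = 11
FL: stance ticks = 11; W→S at t=19 → φ=1
FR: stance ticks = 11; W→S at t=16 → φ=4
RL: stance ticks = 11; W→S at t=17 → φ=3
RR: stance ticks = 11; W→S at t=10 → φ=10


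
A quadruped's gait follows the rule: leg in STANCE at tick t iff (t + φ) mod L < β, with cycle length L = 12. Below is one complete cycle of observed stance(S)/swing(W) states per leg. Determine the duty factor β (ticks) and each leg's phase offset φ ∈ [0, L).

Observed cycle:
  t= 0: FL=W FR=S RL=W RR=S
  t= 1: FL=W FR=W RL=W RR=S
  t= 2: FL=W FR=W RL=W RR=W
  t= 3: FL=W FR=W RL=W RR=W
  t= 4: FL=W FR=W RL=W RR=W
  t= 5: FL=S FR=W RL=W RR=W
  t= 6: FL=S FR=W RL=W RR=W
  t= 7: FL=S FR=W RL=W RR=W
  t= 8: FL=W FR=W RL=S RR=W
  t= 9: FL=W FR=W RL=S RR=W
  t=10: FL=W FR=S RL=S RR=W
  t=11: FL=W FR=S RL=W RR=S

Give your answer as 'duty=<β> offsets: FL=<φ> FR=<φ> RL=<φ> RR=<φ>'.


duty=3 offsets: FL=7 FR=2 RL=4 RR=1

duty β = stance ticks per leg = 3
FL: stance ticks = 3; W→S at t=5 → φ=7
FR: stance ticks = 3; W→S at t=10 → φ=2
RL: stance ticks = 3; W→S at t=8 → φ=4
RR: stance ticks = 3; W→S at t=11 → φ=1


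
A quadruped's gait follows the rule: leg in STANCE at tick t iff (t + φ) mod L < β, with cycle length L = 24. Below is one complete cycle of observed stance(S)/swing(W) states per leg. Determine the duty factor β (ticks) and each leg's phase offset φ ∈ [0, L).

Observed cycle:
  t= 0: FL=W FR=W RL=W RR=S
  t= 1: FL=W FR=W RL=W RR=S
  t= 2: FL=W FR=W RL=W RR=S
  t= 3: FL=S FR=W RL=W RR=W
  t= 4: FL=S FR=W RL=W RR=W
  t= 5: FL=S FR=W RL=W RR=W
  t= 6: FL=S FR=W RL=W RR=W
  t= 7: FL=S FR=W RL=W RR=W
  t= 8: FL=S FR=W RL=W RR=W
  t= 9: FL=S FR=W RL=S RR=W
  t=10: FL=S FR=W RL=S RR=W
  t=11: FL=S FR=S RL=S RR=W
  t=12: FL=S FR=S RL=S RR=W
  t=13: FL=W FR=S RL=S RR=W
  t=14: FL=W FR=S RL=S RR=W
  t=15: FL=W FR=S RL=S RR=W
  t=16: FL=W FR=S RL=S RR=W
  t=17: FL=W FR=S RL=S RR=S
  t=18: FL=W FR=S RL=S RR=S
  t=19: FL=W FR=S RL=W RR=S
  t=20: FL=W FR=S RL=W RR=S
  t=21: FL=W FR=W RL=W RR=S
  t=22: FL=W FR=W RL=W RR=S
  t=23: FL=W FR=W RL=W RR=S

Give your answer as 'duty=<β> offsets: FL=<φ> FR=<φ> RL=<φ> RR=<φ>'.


duty β = stance ticks per leg = 10
FL: stance ticks = 10; W→S at t=3 → φ=21
FR: stance ticks = 10; W→S at t=11 → φ=13
RL: stance ticks = 10; W→S at t=9 → φ=15
RR: stance ticks = 10; W→S at t=17 → φ=7

duty=10 offsets: FL=21 FR=13 RL=15 RR=7


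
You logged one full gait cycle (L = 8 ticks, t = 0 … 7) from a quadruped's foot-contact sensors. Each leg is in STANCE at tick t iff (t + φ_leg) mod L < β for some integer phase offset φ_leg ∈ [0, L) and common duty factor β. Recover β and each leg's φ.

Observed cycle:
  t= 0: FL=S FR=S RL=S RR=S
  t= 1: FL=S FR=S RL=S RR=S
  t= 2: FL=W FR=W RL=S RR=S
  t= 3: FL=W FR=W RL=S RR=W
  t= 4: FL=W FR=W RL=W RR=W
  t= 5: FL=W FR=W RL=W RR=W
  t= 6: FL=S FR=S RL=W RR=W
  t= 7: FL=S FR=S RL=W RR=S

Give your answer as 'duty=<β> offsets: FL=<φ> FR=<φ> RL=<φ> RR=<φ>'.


duty β = stance ticks per leg = 4
FL: stance ticks = 4; W→S at t=6 → φ=2
FR: stance ticks = 4; W→S at t=6 → φ=2
RL: stance ticks = 4; W→S at t=0 → φ=0
RR: stance ticks = 4; W→S at t=7 → φ=1

duty=4 offsets: FL=2 FR=2 RL=0 RR=1


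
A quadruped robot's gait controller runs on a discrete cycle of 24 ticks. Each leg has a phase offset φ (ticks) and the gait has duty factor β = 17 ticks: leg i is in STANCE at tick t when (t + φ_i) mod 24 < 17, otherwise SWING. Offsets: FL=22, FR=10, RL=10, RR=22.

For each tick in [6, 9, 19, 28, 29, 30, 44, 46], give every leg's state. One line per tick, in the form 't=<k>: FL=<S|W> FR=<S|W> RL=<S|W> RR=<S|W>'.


t=6: FL=S FR=S RL=S RR=S
t=9: FL=S FR=W RL=W RR=S
t=19: FL=W FR=S RL=S RR=W
t=28: FL=S FR=S RL=S RR=S
t=29: FL=S FR=S RL=S RR=S
t=30: FL=S FR=S RL=S RR=S
t=44: FL=W FR=S RL=S RR=W
t=46: FL=W FR=S RL=S RR=W

t=6: phase=(4,16,16,4) vs β=17 → FL=S FR=S RL=S RR=S
t=9: phase=(7,19,19,7) vs β=17 → FL=S FR=W RL=W RR=S
t=19: phase=(17,5,5,17) vs β=17 → FL=W FR=S RL=S RR=W
t=28: phase=(2,14,14,2) vs β=17 → FL=S FR=S RL=S RR=S
t=29: phase=(3,15,15,3) vs β=17 → FL=S FR=S RL=S RR=S
t=30: phase=(4,16,16,4) vs β=17 → FL=S FR=S RL=S RR=S
t=44: phase=(18,6,6,18) vs β=17 → FL=W FR=S RL=S RR=W
t=46: phase=(20,8,8,20) vs β=17 → FL=W FR=S RL=S RR=W


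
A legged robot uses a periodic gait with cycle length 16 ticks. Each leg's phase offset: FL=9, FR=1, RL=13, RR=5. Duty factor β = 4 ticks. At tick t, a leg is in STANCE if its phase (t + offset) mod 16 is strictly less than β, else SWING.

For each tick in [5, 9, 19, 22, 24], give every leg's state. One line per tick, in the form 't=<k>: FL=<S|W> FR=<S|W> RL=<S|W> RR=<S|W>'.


t=5: phase=(14,6,2,10) vs β=4 → FL=W FR=W RL=S RR=W
t=9: phase=(2,10,6,14) vs β=4 → FL=S FR=W RL=W RR=W
t=19: phase=(12,4,0,8) vs β=4 → FL=W FR=W RL=S RR=W
t=22: phase=(15,7,3,11) vs β=4 → FL=W FR=W RL=S RR=W
t=24: phase=(1,9,5,13) vs β=4 → FL=S FR=W RL=W RR=W

t=5: FL=W FR=W RL=S RR=W
t=9: FL=S FR=W RL=W RR=W
t=19: FL=W FR=W RL=S RR=W
t=22: FL=W FR=W RL=S RR=W
t=24: FL=S FR=W RL=W RR=W


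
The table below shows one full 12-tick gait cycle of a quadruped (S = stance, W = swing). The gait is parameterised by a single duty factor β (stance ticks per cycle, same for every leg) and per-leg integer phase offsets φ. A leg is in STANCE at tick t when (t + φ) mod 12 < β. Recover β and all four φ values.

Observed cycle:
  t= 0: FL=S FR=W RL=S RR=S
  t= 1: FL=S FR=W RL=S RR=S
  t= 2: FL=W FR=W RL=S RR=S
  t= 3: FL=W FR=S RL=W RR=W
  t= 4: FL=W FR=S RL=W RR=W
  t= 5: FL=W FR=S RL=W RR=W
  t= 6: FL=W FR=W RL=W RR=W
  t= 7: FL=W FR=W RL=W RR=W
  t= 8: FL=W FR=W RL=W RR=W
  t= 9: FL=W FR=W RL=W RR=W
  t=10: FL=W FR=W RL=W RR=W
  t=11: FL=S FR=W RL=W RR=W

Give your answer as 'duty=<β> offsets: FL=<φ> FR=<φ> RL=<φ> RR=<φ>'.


duty=3 offsets: FL=1 FR=9 RL=0 RR=0

duty β = stance ticks per leg = 3
FL: stance ticks = 3; W→S at t=11 → φ=1
FR: stance ticks = 3; W→S at t=3 → φ=9
RL: stance ticks = 3; W→S at t=0 → φ=0
RR: stance ticks = 3; W→S at t=0 → φ=0


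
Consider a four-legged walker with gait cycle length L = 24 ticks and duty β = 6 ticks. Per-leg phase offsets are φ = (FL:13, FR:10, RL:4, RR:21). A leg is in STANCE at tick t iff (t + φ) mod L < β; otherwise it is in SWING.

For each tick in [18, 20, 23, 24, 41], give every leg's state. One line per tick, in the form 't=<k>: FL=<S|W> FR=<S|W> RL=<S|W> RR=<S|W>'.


t=18: phase=(7,4,22,15) vs β=6 → FL=W FR=S RL=W RR=W
t=20: phase=(9,6,0,17) vs β=6 → FL=W FR=W RL=S RR=W
t=23: phase=(12,9,3,20) vs β=6 → FL=W FR=W RL=S RR=W
t=24: phase=(13,10,4,21) vs β=6 → FL=W FR=W RL=S RR=W
t=41: phase=(6,3,21,14) vs β=6 → FL=W FR=S RL=W RR=W

t=18: FL=W FR=S RL=W RR=W
t=20: FL=W FR=W RL=S RR=W
t=23: FL=W FR=W RL=S RR=W
t=24: FL=W FR=W RL=S RR=W
t=41: FL=W FR=S RL=W RR=W


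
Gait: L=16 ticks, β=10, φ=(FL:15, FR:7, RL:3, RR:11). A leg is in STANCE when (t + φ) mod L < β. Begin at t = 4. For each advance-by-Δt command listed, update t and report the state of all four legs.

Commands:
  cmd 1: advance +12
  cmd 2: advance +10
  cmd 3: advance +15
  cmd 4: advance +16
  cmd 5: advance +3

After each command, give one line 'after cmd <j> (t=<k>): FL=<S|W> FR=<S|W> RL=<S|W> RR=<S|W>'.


after cmd 1 (t=16): FL=W FR=S RL=S RR=W
after cmd 2 (t=26): FL=S FR=S RL=W RR=S
after cmd 3 (t=41): FL=S FR=S RL=W RR=S
after cmd 4 (t=57): FL=S FR=S RL=W RR=S
after cmd 5 (t=60): FL=W FR=S RL=W RR=S

start t=4: FL=S FR=W RL=S RR=W
cmd 1: advance +12 → t=16, phase=(15,7,3,11) → FL=W FR=S RL=S RR=W
cmd 2: advance +10 → t=26, phase=(9,1,13,5) → FL=S FR=S RL=W RR=S
cmd 3: advance +15 → t=41, phase=(8,0,12,4) → FL=S FR=S RL=W RR=S
cmd 4: advance +16 → t=57, phase=(8,0,12,4) → FL=S FR=S RL=W RR=S
cmd 5: advance +3 → t=60, phase=(11,3,15,7) → FL=W FR=S RL=W RR=S


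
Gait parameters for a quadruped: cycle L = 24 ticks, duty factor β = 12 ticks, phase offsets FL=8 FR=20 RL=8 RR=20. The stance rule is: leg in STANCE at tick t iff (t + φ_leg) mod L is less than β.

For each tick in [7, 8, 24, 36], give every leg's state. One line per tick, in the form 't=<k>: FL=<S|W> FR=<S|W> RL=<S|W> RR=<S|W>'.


t=7: phase=(15,3,15,3) vs β=12 → FL=W FR=S RL=W RR=S
t=8: phase=(16,4,16,4) vs β=12 → FL=W FR=S RL=W RR=S
t=24: phase=(8,20,8,20) vs β=12 → FL=S FR=W RL=S RR=W
t=36: phase=(20,8,20,8) vs β=12 → FL=W FR=S RL=W RR=S

t=7: FL=W FR=S RL=W RR=S
t=8: FL=W FR=S RL=W RR=S
t=24: FL=S FR=W RL=S RR=W
t=36: FL=W FR=S RL=W RR=S


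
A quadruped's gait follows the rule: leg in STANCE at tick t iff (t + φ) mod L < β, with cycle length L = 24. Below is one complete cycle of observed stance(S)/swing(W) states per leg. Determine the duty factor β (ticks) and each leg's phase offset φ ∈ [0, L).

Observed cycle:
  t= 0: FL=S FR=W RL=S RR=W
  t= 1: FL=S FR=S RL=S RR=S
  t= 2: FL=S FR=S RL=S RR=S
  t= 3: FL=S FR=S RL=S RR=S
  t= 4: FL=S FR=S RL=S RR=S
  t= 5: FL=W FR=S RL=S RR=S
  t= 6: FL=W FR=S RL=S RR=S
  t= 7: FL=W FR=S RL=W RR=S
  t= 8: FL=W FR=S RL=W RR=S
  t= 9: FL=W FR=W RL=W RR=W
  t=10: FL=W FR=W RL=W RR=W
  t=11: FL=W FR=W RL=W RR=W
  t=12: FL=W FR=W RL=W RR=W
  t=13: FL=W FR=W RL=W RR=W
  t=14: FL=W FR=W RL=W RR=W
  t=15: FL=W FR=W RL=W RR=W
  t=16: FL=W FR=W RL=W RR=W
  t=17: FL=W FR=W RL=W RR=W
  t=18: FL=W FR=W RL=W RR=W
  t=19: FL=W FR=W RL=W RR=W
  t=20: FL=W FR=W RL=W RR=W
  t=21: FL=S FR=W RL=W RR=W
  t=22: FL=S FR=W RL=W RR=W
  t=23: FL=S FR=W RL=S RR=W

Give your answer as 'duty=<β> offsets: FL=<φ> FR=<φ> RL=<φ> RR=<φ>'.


duty β = stance ticks per leg = 8
FL: stance ticks = 8; W→S at t=21 → φ=3
FR: stance ticks = 8; W→S at t=1 → φ=23
RL: stance ticks = 8; W→S at t=23 → φ=1
RR: stance ticks = 8; W→S at t=1 → φ=23

duty=8 offsets: FL=3 FR=23 RL=1 RR=23


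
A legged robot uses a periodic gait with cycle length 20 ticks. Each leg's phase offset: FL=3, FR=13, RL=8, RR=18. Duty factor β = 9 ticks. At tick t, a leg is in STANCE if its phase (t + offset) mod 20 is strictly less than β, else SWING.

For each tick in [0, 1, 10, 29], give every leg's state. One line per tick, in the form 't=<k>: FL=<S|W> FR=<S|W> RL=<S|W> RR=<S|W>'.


t=0: FL=S FR=W RL=S RR=W
t=1: FL=S FR=W RL=W RR=W
t=10: FL=W FR=S RL=W RR=S
t=29: FL=W FR=S RL=W RR=S

t=0: phase=(3,13,8,18) vs β=9 → FL=S FR=W RL=S RR=W
t=1: phase=(4,14,9,19) vs β=9 → FL=S FR=W RL=W RR=W
t=10: phase=(13,3,18,8) vs β=9 → FL=W FR=S RL=W RR=S
t=29: phase=(12,2,17,7) vs β=9 → FL=W FR=S RL=W RR=S


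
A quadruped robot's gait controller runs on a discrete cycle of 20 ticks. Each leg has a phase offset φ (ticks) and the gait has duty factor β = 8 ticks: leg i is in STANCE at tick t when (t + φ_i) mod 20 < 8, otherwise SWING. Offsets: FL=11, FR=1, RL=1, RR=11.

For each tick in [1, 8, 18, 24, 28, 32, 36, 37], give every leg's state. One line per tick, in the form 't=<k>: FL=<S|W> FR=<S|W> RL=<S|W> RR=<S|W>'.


t=1: phase=(12,2,2,12) vs β=8 → FL=W FR=S RL=S RR=W
t=8: phase=(19,9,9,19) vs β=8 → FL=W FR=W RL=W RR=W
t=18: phase=(9,19,19,9) vs β=8 → FL=W FR=W RL=W RR=W
t=24: phase=(15,5,5,15) vs β=8 → FL=W FR=S RL=S RR=W
t=28: phase=(19,9,9,19) vs β=8 → FL=W FR=W RL=W RR=W
t=32: phase=(3,13,13,3) vs β=8 → FL=S FR=W RL=W RR=S
t=36: phase=(7,17,17,7) vs β=8 → FL=S FR=W RL=W RR=S
t=37: phase=(8,18,18,8) vs β=8 → FL=W FR=W RL=W RR=W

t=1: FL=W FR=S RL=S RR=W
t=8: FL=W FR=W RL=W RR=W
t=18: FL=W FR=W RL=W RR=W
t=24: FL=W FR=S RL=S RR=W
t=28: FL=W FR=W RL=W RR=W
t=32: FL=S FR=W RL=W RR=S
t=36: FL=S FR=W RL=W RR=S
t=37: FL=W FR=W RL=W RR=W


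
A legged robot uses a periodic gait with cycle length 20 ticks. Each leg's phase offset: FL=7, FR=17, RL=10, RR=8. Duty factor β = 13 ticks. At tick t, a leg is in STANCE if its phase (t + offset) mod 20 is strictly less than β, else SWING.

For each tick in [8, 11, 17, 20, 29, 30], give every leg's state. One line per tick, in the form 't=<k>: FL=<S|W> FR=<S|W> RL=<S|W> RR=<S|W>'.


t=8: FL=W FR=S RL=W RR=W
t=11: FL=W FR=S RL=S RR=W
t=17: FL=S FR=W RL=S RR=S
t=20: FL=S FR=W RL=S RR=S
t=29: FL=W FR=S RL=W RR=W
t=30: FL=W FR=S RL=S RR=W

t=8: phase=(15,5,18,16) vs β=13 → FL=W FR=S RL=W RR=W
t=11: phase=(18,8,1,19) vs β=13 → FL=W FR=S RL=S RR=W
t=17: phase=(4,14,7,5) vs β=13 → FL=S FR=W RL=S RR=S
t=20: phase=(7,17,10,8) vs β=13 → FL=S FR=W RL=S RR=S
t=29: phase=(16,6,19,17) vs β=13 → FL=W FR=S RL=W RR=W
t=30: phase=(17,7,0,18) vs β=13 → FL=W FR=S RL=S RR=W


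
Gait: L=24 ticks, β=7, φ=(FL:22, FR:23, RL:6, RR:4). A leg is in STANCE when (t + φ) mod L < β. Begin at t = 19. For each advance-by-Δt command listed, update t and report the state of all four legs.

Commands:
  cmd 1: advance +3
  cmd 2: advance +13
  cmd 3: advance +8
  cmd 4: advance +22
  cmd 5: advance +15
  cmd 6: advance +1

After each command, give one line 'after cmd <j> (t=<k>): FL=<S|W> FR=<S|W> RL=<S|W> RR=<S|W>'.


start t=19: FL=W FR=W RL=S RR=W
cmd 1: advance +3 → t=22, phase=(20,21,4,2) → FL=W FR=W RL=S RR=S
cmd 2: advance +13 → t=35, phase=(9,10,17,15) → FL=W FR=W RL=W RR=W
cmd 3: advance +8 → t=43, phase=(17,18,1,23) → FL=W FR=W RL=S RR=W
cmd 4: advance +22 → t=65, phase=(15,16,23,21) → FL=W FR=W RL=W RR=W
cmd 5: advance +15 → t=80, phase=(6,7,14,12) → FL=S FR=W RL=W RR=W
cmd 6: advance +1 → t=81, phase=(7,8,15,13) → FL=W FR=W RL=W RR=W

after cmd 1 (t=22): FL=W FR=W RL=S RR=S
after cmd 2 (t=35): FL=W FR=W RL=W RR=W
after cmd 3 (t=43): FL=W FR=W RL=S RR=W
after cmd 4 (t=65): FL=W FR=W RL=W RR=W
after cmd 5 (t=80): FL=S FR=W RL=W RR=W
after cmd 6 (t=81): FL=W FR=W RL=W RR=W


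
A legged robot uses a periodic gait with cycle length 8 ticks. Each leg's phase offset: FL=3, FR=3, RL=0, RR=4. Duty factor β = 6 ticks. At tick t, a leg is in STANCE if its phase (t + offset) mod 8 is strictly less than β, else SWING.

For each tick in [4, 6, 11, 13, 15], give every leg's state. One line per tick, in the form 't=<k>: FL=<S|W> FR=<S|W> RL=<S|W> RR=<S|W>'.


t=4: phase=(7,7,4,0) vs β=6 → FL=W FR=W RL=S RR=S
t=6: phase=(1,1,6,2) vs β=6 → FL=S FR=S RL=W RR=S
t=11: phase=(6,6,3,7) vs β=6 → FL=W FR=W RL=S RR=W
t=13: phase=(0,0,5,1) vs β=6 → FL=S FR=S RL=S RR=S
t=15: phase=(2,2,7,3) vs β=6 → FL=S FR=S RL=W RR=S

t=4: FL=W FR=W RL=S RR=S
t=6: FL=S FR=S RL=W RR=S
t=11: FL=W FR=W RL=S RR=W
t=13: FL=S FR=S RL=S RR=S
t=15: FL=S FR=S RL=W RR=S


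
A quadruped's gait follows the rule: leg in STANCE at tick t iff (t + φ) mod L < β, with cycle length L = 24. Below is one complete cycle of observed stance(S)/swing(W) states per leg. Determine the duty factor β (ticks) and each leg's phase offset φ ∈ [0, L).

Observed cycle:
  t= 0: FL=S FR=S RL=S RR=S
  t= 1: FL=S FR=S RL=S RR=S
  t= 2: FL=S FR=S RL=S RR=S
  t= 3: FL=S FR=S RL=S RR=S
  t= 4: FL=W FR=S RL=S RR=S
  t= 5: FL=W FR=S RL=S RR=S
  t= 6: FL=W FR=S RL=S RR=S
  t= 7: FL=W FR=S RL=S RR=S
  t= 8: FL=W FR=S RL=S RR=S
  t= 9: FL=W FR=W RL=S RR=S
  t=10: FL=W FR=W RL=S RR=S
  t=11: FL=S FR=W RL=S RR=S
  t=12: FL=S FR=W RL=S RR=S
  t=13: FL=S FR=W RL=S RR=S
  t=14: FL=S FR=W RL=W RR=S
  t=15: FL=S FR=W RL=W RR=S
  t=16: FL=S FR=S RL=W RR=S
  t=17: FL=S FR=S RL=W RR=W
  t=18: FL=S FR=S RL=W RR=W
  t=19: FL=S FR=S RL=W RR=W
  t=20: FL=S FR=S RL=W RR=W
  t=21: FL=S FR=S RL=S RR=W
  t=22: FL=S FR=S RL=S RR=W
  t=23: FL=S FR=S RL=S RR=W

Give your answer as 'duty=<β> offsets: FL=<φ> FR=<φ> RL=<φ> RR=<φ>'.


duty=17 offsets: FL=13 FR=8 RL=3 RR=0

duty β = stance ticks per leg = 17
FL: stance ticks = 17; W→S at t=11 → φ=13
FR: stance ticks = 17; W→S at t=16 → φ=8
RL: stance ticks = 17; W→S at t=21 → φ=3
RR: stance ticks = 17; W→S at t=0 → φ=0


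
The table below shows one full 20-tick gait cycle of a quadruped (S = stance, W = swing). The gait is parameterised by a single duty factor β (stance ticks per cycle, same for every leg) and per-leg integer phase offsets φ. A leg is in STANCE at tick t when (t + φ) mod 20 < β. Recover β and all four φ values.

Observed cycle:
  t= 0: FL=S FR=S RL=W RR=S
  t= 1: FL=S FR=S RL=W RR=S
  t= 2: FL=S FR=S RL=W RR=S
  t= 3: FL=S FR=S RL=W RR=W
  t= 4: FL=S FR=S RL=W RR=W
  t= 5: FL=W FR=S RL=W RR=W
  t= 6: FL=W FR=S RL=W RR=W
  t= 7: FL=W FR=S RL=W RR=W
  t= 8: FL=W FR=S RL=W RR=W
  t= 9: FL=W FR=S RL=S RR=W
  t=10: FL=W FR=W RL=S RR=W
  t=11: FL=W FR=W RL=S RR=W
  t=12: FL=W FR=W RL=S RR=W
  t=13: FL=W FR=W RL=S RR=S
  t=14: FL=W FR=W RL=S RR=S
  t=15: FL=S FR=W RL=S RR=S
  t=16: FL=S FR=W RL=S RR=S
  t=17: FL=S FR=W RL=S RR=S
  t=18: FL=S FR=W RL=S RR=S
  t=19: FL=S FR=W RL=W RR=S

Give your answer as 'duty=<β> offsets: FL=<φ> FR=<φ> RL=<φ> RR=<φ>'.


duty β = stance ticks per leg = 10
FL: stance ticks = 10; W→S at t=15 → φ=5
FR: stance ticks = 10; W→S at t=0 → φ=0
RL: stance ticks = 10; W→S at t=9 → φ=11
RR: stance ticks = 10; W→S at t=13 → φ=7

duty=10 offsets: FL=5 FR=0 RL=11 RR=7


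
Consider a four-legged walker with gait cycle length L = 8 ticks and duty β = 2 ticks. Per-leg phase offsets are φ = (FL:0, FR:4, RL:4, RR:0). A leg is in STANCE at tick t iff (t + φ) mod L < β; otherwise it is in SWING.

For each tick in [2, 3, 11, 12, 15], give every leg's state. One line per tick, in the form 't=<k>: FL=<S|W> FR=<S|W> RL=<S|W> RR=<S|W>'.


t=2: phase=(2,6,6,2) vs β=2 → FL=W FR=W RL=W RR=W
t=3: phase=(3,7,7,3) vs β=2 → FL=W FR=W RL=W RR=W
t=11: phase=(3,7,7,3) vs β=2 → FL=W FR=W RL=W RR=W
t=12: phase=(4,0,0,4) vs β=2 → FL=W FR=S RL=S RR=W
t=15: phase=(7,3,3,7) vs β=2 → FL=W FR=W RL=W RR=W

t=2: FL=W FR=W RL=W RR=W
t=3: FL=W FR=W RL=W RR=W
t=11: FL=W FR=W RL=W RR=W
t=12: FL=W FR=S RL=S RR=W
t=15: FL=W FR=W RL=W RR=W


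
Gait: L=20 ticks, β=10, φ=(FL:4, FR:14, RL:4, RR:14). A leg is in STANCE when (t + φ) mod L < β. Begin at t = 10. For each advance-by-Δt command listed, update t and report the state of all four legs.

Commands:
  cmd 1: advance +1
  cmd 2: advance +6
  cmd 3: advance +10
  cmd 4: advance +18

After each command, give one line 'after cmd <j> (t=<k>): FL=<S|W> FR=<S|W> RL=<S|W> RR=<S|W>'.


after cmd 1 (t=11): FL=W FR=S RL=W RR=S
after cmd 2 (t=17): FL=S FR=W RL=S RR=W
after cmd 3 (t=27): FL=W FR=S RL=W RR=S
after cmd 4 (t=45): FL=S FR=W RL=S RR=W

start t=10: FL=W FR=S RL=W RR=S
cmd 1: advance +1 → t=11, phase=(15,5,15,5) → FL=W FR=S RL=W RR=S
cmd 2: advance +6 → t=17, phase=(1,11,1,11) → FL=S FR=W RL=S RR=W
cmd 3: advance +10 → t=27, phase=(11,1,11,1) → FL=W FR=S RL=W RR=S
cmd 4: advance +18 → t=45, phase=(9,19,9,19) → FL=S FR=W RL=S RR=W


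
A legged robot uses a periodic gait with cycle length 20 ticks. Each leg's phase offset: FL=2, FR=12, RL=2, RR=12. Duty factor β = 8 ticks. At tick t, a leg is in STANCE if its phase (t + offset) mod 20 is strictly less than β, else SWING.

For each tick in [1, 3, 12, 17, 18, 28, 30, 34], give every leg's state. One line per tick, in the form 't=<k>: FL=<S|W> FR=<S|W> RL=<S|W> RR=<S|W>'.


t=1: FL=S FR=W RL=S RR=W
t=3: FL=S FR=W RL=S RR=W
t=12: FL=W FR=S RL=W RR=S
t=17: FL=W FR=W RL=W RR=W
t=18: FL=S FR=W RL=S RR=W
t=28: FL=W FR=S RL=W RR=S
t=30: FL=W FR=S RL=W RR=S
t=34: FL=W FR=S RL=W RR=S

t=1: phase=(3,13,3,13) vs β=8 → FL=S FR=W RL=S RR=W
t=3: phase=(5,15,5,15) vs β=8 → FL=S FR=W RL=S RR=W
t=12: phase=(14,4,14,4) vs β=8 → FL=W FR=S RL=W RR=S
t=17: phase=(19,9,19,9) vs β=8 → FL=W FR=W RL=W RR=W
t=18: phase=(0,10,0,10) vs β=8 → FL=S FR=W RL=S RR=W
t=28: phase=(10,0,10,0) vs β=8 → FL=W FR=S RL=W RR=S
t=30: phase=(12,2,12,2) vs β=8 → FL=W FR=S RL=W RR=S
t=34: phase=(16,6,16,6) vs β=8 → FL=W FR=S RL=W RR=S


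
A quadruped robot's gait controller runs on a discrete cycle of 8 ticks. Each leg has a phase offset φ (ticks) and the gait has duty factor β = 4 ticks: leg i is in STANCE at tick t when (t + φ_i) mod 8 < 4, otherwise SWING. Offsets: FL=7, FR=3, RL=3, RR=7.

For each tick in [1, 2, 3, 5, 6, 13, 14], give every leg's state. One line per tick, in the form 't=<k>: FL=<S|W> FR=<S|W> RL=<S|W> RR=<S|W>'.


t=1: FL=S FR=W RL=W RR=S
t=2: FL=S FR=W RL=W RR=S
t=3: FL=S FR=W RL=W RR=S
t=5: FL=W FR=S RL=S RR=W
t=6: FL=W FR=S RL=S RR=W
t=13: FL=W FR=S RL=S RR=W
t=14: FL=W FR=S RL=S RR=W

t=1: phase=(0,4,4,0) vs β=4 → FL=S FR=W RL=W RR=S
t=2: phase=(1,5,5,1) vs β=4 → FL=S FR=W RL=W RR=S
t=3: phase=(2,6,6,2) vs β=4 → FL=S FR=W RL=W RR=S
t=5: phase=(4,0,0,4) vs β=4 → FL=W FR=S RL=S RR=W
t=6: phase=(5,1,1,5) vs β=4 → FL=W FR=S RL=S RR=W
t=13: phase=(4,0,0,4) vs β=4 → FL=W FR=S RL=S RR=W
t=14: phase=(5,1,1,5) vs β=4 → FL=W FR=S RL=S RR=W


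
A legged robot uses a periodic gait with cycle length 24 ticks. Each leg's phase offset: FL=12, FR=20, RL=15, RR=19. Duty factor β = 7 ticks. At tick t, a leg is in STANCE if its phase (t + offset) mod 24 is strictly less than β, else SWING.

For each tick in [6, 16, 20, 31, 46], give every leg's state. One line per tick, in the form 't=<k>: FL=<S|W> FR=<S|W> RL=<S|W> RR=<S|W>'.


t=6: phase=(18,2,21,1) vs β=7 → FL=W FR=S RL=W RR=S
t=16: phase=(4,12,7,11) vs β=7 → FL=S FR=W RL=W RR=W
t=20: phase=(8,16,11,15) vs β=7 → FL=W FR=W RL=W RR=W
t=31: phase=(19,3,22,2) vs β=7 → FL=W FR=S RL=W RR=S
t=46: phase=(10,18,13,17) vs β=7 → FL=W FR=W RL=W RR=W

t=6: FL=W FR=S RL=W RR=S
t=16: FL=S FR=W RL=W RR=W
t=20: FL=W FR=W RL=W RR=W
t=31: FL=W FR=S RL=W RR=S
t=46: FL=W FR=W RL=W RR=W


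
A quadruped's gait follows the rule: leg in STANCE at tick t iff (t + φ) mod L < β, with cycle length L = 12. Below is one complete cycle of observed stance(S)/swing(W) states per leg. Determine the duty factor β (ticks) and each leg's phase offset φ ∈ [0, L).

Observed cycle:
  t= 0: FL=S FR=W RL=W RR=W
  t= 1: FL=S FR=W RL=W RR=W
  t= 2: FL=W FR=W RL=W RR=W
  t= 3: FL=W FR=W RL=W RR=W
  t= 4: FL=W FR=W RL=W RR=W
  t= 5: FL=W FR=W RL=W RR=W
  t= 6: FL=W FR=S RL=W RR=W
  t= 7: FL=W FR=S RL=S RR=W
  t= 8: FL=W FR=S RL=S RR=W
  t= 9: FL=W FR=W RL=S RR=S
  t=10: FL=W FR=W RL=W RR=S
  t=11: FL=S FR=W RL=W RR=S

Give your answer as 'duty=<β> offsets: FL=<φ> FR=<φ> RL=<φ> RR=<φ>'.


duty=3 offsets: FL=1 FR=6 RL=5 RR=3

duty β = stance ticks per leg = 3
FL: stance ticks = 3; W→S at t=11 → φ=1
FR: stance ticks = 3; W→S at t=6 → φ=6
RL: stance ticks = 3; W→S at t=7 → φ=5
RR: stance ticks = 3; W→S at t=9 → φ=3


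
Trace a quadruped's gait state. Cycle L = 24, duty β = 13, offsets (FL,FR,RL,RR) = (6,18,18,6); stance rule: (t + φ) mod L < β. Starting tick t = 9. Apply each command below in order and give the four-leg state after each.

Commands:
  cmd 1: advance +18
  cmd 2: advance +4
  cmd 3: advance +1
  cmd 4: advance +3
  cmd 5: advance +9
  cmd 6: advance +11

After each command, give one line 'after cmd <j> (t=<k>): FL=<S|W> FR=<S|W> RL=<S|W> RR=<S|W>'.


start t=9: FL=W FR=S RL=S RR=W
cmd 1: advance +18 → t=27, phase=(9,21,21,9) → FL=S FR=W RL=W RR=S
cmd 2: advance +4 → t=31, phase=(13,1,1,13) → FL=W FR=S RL=S RR=W
cmd 3: advance +1 → t=32, phase=(14,2,2,14) → FL=W FR=S RL=S RR=W
cmd 4: advance +3 → t=35, phase=(17,5,5,17) → FL=W FR=S RL=S RR=W
cmd 5: advance +9 → t=44, phase=(2,14,14,2) → FL=S FR=W RL=W RR=S
cmd 6: advance +11 → t=55, phase=(13,1,1,13) → FL=W FR=S RL=S RR=W

after cmd 1 (t=27): FL=S FR=W RL=W RR=S
after cmd 2 (t=31): FL=W FR=S RL=S RR=W
after cmd 3 (t=32): FL=W FR=S RL=S RR=W
after cmd 4 (t=35): FL=W FR=S RL=S RR=W
after cmd 5 (t=44): FL=S FR=W RL=W RR=S
after cmd 6 (t=55): FL=W FR=S RL=S RR=W


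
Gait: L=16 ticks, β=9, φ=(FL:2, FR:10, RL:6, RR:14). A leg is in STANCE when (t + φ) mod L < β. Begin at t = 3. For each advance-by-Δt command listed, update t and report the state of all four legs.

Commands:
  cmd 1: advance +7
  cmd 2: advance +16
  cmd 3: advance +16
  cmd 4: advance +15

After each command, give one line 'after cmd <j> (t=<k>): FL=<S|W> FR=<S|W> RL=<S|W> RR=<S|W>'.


after cmd 1 (t=10): FL=W FR=S RL=S RR=S
after cmd 2 (t=26): FL=W FR=S RL=S RR=S
after cmd 3 (t=42): FL=W FR=S RL=S RR=S
after cmd 4 (t=57): FL=W FR=S RL=W RR=S

start t=3: FL=S FR=W RL=W RR=S
cmd 1: advance +7 → t=10, phase=(12,4,0,8) → FL=W FR=S RL=S RR=S
cmd 2: advance +16 → t=26, phase=(12,4,0,8) → FL=W FR=S RL=S RR=S
cmd 3: advance +16 → t=42, phase=(12,4,0,8) → FL=W FR=S RL=S RR=S
cmd 4: advance +15 → t=57, phase=(11,3,15,7) → FL=W FR=S RL=W RR=S


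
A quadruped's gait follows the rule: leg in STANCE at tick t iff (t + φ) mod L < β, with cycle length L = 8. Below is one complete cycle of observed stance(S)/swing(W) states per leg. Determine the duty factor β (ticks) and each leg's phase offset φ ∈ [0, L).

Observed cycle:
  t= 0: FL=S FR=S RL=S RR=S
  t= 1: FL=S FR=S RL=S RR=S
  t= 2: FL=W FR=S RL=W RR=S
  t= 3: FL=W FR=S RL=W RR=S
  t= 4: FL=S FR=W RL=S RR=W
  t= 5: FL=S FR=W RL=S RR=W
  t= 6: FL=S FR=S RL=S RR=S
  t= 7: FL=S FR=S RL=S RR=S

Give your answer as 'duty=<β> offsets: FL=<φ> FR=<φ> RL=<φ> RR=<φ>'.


duty β = stance ticks per leg = 6
FL: stance ticks = 6; W→S at t=4 → φ=4
FR: stance ticks = 6; W→S at t=6 → φ=2
RL: stance ticks = 6; W→S at t=4 → φ=4
RR: stance ticks = 6; W→S at t=6 → φ=2

duty=6 offsets: FL=4 FR=2 RL=4 RR=2


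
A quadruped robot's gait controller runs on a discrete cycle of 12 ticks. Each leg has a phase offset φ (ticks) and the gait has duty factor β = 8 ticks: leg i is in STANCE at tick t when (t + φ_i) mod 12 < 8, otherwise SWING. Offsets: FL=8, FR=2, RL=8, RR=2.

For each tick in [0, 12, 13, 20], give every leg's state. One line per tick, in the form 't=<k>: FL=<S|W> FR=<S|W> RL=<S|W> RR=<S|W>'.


t=0: FL=W FR=S RL=W RR=S
t=12: FL=W FR=S RL=W RR=S
t=13: FL=W FR=S RL=W RR=S
t=20: FL=S FR=W RL=S RR=W

t=0: phase=(8,2,8,2) vs β=8 → FL=W FR=S RL=W RR=S
t=12: phase=(8,2,8,2) vs β=8 → FL=W FR=S RL=W RR=S
t=13: phase=(9,3,9,3) vs β=8 → FL=W FR=S RL=W RR=S
t=20: phase=(4,10,4,10) vs β=8 → FL=S FR=W RL=S RR=W


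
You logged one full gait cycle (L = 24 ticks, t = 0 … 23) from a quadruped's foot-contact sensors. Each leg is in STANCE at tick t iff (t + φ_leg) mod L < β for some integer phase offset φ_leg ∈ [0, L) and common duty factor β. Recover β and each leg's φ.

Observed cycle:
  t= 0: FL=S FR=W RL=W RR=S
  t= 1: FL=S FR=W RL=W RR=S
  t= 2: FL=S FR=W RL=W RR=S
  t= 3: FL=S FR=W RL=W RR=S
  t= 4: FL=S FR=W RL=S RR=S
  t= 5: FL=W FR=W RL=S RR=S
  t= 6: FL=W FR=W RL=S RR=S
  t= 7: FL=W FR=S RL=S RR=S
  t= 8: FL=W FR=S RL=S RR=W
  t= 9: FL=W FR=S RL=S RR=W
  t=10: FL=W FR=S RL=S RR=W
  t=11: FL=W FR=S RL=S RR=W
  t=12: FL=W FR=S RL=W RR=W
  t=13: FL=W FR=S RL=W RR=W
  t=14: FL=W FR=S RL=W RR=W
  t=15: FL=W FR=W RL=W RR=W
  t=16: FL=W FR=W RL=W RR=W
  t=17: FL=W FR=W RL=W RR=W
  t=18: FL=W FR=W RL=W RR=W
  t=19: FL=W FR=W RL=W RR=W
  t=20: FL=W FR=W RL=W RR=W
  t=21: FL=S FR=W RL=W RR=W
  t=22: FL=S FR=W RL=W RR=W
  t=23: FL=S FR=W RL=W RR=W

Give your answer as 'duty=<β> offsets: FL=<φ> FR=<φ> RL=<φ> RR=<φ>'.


duty β = stance ticks per leg = 8
FL: stance ticks = 8; W→S at t=21 → φ=3
FR: stance ticks = 8; W→S at t=7 → φ=17
RL: stance ticks = 8; W→S at t=4 → φ=20
RR: stance ticks = 8; W→S at t=0 → φ=0

duty=8 offsets: FL=3 FR=17 RL=20 RR=0
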